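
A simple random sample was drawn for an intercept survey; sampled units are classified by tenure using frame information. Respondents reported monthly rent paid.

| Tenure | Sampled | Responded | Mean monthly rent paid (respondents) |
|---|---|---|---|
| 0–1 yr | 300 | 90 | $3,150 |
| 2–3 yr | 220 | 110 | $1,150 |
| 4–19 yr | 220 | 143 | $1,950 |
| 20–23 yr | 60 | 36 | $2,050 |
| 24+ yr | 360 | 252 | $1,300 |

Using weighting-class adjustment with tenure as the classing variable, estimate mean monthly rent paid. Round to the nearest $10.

$1,910

Class response rates: 0–1 yr 90/300 = 30%, 2–3 yr 110/220 = 50%, 4–19 yr 143/220 = 65%, 20–23 yr 36/60 = 60%, 24+ yr 252/360 = 70%.
With weight = n_sampled/n_responded per class, the weighted class total is n_sampled:
  0–1 yr: 300 × 3150 = 945,000
  2–3 yr: 220 × 1150 = 253,000
  4–19 yr: 220 × 1950 = 429,000
  20–23 yr: 60 × 2050 = 123,000
  24+ yr: 360 × 1300 = 468,000
Adjusted estimate = 2,218,000 / 1,160 = 1912.07 → $1,910.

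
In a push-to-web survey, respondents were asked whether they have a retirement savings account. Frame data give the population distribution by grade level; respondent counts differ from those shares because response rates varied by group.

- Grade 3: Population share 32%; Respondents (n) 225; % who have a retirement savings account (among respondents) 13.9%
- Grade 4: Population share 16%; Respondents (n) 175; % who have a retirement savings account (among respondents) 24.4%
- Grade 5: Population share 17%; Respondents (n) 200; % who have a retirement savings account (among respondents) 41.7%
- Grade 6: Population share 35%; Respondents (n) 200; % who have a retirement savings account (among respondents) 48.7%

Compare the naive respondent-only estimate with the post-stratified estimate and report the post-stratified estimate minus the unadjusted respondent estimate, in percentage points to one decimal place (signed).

+0.6 percentage points

Unadjusted (pooled respondent) estimate weights by respondent counts:
  (225/800)×13.9 + (175/800)×24.4 + (200/800)×41.7 + (200/800)×48.7 = 31.8469%
Post-stratifying to population shares instead:
  0.32×13.9 + 0.16×24.4 + 0.17×41.7 + 0.35×48.7 = 32.486%
Difference = 32.486 − 31.8469 = 0.6391 pp.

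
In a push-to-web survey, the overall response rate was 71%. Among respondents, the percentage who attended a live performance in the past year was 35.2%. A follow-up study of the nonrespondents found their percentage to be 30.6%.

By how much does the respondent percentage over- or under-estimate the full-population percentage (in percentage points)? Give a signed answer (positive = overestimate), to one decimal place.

+1.3 percentage points

Nonresponse fraction = 1 − 0.71 = 0.29.
Bias = (nonresponse fraction) × (respondent percentage − nonrespondent percentage)
     = 0.29 × (35.2 − 30.6) = 0.29 × 4.6 = 1.334.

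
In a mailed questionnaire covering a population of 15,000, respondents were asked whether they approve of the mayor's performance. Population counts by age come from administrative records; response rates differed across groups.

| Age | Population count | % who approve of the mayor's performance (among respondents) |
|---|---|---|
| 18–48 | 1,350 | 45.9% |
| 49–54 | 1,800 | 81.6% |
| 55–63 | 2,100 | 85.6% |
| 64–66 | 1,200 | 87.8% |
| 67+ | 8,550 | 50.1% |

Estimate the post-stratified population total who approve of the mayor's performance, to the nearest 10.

Each cell contributes its population count × the respondent rate:
  18–48: 1,350 × 45.9% = 619.65
  49–54: 1,800 × 81.6% = 1468.8
  55–63: 2,100 × 85.6% = 1797.6
  64–66: 1,200 × 87.8% = 1053.6
  67+: 8,550 × 50.1% = 4283.55
Estimated total = 9223.2 → 9,220.

9,220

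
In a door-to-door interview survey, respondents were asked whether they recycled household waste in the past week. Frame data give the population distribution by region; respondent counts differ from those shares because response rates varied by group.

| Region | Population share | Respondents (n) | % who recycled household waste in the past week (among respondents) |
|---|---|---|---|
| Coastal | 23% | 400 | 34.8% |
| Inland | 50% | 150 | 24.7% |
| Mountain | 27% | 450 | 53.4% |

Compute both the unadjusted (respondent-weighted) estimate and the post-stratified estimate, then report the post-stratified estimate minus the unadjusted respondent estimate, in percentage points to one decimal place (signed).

Without adjustment, the pooled respondent share is:
  (400/1000)×34.8 + (150/1000)×24.7 + (450/1000)×53.4 = 41.655%
Post-stratifying to population shares instead:
  0.23×34.8 + 0.5×24.7 + 0.27×53.4 = 34.772%
Difference = 34.772 − 41.655 = -6.883 pp.

-6.9 percentage points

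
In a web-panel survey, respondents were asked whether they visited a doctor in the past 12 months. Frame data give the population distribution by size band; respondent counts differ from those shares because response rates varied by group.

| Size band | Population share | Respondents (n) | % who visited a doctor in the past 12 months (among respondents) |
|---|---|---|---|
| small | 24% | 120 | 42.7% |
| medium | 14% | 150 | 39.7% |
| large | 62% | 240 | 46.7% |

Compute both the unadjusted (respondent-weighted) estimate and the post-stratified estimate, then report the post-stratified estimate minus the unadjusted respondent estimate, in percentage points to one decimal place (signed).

Unadjusted (pooled respondent) estimate weights by respondent counts:
  (120/510)×42.7 + (150/510)×39.7 + (240/510)×46.7 = 43.7%
Post-stratified estimate weights by population shares:
  0.24×42.7 + 0.14×39.7 + 0.62×46.7 = 44.76%
Difference = 44.76 − 43.7 = 1.06 pp.

+1.1 percentage points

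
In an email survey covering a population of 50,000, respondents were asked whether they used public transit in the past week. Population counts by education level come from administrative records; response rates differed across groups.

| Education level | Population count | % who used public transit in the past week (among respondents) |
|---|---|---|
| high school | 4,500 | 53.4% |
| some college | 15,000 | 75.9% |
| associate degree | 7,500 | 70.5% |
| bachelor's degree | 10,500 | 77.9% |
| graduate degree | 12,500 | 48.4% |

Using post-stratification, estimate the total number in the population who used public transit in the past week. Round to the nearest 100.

33,300

Estimated count per cell = population count × respondent percentage:
  high school: 4,500 × 53.4% = 2403
  some college: 15,000 × 75.9% = 11,385
  associate degree: 7,500 × 70.5% = 5287.5
  bachelor's degree: 10,500 × 77.9% = 8179.5
  graduate degree: 12,500 × 48.4% = 6050
Estimated total = 33,305 → 33,300.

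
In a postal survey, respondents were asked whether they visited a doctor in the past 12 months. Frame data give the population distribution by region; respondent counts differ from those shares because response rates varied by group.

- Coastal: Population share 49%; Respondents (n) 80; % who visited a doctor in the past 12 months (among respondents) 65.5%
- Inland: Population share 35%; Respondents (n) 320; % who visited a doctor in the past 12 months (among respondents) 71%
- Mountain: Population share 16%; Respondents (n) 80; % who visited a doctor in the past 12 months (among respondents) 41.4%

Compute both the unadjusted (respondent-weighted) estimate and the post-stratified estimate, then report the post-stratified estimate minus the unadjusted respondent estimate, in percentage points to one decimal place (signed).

Unadjusted (pooled respondent) estimate weights by respondent counts:
  (80/480)×65.5 + (320/480)×71 + (80/480)×41.4 = 65.15%
Post-stratifying to population shares instead:
  0.49×65.5 + 0.35×71 + 0.16×41.4 = 63.569%
Difference = 63.569 − 65.15 = -1.581 pp.

-1.6 percentage points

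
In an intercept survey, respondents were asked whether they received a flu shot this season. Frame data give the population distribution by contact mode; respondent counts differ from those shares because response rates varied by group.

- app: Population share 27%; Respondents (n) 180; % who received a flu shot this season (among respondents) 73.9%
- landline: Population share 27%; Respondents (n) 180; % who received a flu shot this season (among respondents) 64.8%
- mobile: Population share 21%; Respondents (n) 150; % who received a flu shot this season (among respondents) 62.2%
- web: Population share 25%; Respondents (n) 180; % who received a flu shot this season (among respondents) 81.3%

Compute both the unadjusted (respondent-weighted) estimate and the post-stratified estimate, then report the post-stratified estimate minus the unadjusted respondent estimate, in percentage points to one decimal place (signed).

Without adjustment, the pooled respondent share is:
  (180/690)×73.9 + (180/690)×64.8 + (150/690)×62.2 + (180/690)×81.3 = 70.913%
Post-stratifying to population shares instead:
  0.27×73.9 + 0.27×64.8 + 0.21×62.2 + 0.25×81.3 = 70.836%
Difference = 70.836 − 70.913 = -0.077 pp.

-0.1 percentage points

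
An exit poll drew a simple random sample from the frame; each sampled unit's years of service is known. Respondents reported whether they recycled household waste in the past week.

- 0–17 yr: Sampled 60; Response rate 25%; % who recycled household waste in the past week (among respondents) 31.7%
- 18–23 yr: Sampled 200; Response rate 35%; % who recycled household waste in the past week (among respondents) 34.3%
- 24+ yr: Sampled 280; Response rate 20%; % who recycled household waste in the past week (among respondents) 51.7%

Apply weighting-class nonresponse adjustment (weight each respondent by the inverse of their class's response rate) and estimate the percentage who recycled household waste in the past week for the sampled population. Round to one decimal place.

Inverse-response-rate weighting restores each class to its sampled count, so class totals weight by n_sampled:
  0–17 yr: 60 × 31.7 = 1902
  18–23 yr: 200 × 34.3 = 6860
  24+ yr: 280 × 51.7 = 14,476
Adjusted estimate = 23,238 / 540 = 43.0333 → 43.0%.

43.0%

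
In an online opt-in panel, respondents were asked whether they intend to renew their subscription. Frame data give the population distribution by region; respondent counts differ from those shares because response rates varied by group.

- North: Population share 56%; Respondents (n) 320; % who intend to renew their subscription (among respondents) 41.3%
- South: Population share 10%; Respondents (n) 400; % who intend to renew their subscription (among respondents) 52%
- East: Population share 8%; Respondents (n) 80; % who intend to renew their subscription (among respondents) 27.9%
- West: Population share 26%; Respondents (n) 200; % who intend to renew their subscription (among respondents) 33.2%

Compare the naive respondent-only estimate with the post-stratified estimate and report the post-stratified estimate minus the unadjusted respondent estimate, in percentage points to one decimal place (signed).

Without adjustment, the pooled respondent share is:
  (320/1000)×41.3 + (400/1000)×52 + (80/1000)×27.9 + (200/1000)×33.2 = 42.888%
Reweighting by population region shares:
  0.56×41.3 + 0.1×52 + 0.08×27.9 + 0.26×33.2 = 39.192%
Difference = 39.192 − 42.888 = -3.696 pp.

-3.7 percentage points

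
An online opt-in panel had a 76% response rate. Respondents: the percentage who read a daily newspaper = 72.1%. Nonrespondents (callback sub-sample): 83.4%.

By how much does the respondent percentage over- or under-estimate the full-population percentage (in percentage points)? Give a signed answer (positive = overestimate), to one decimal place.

Nonresponse fraction = 1 − 0.76 = 0.24.
Bias = (nonresponse fraction) × (respondent percentage − nonrespondent percentage)
     = 0.24 × (72.1 − 83.4) = 0.24 × -11.3 = -2.712.

-2.7 percentage points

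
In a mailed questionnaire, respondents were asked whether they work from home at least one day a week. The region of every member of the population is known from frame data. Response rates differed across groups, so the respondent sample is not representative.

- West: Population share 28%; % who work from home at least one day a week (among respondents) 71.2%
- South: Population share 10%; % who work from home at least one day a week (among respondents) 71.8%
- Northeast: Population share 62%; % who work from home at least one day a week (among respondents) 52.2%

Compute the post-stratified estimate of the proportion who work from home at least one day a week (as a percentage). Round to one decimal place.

Weight each group's respondent value by its population share:
  West: 0.28 × 71.2 = 19.936
  South: 0.1 × 71.8 = 7.18
  Northeast: 0.62 × 52.2 = 32.364
Post-stratified estimate = 59.48 → 59.5%.

59.5%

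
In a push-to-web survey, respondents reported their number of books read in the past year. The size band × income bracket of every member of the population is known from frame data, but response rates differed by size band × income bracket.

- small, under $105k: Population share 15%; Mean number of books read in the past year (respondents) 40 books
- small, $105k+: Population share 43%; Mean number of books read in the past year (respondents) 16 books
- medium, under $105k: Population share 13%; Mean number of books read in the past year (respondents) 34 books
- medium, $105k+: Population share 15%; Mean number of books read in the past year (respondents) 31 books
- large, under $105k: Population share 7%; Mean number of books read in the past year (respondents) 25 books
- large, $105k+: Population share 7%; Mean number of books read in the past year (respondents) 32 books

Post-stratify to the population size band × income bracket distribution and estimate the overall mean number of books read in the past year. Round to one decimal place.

Each cell contributes population-share × respondent value:
  small, under $105k: 0.15 × 40 = 6
  small, $105k+: 0.43 × 16 = 6.88
  medium, under $105k: 0.13 × 34 = 4.42
  medium, $105k+: 0.15 × 31 = 4.65
  large, under $105k: 0.07 × 25 = 1.75
  large, $105k+: 0.07 × 32 = 2.24
Post-stratified estimate = 25.94 → 25.9.

25.9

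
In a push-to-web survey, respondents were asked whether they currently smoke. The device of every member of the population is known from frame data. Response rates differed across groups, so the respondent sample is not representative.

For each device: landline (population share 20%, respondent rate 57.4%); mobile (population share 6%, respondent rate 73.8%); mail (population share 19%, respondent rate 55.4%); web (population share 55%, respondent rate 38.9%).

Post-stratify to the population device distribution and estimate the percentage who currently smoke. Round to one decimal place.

Reweight to the known device distribution:
  landline: 0.2 × 57.4 = 11.48
  mobile: 0.06 × 73.8 = 4.428
  mail: 0.19 × 55.4 = 10.526
  web: 0.55 × 38.9 = 21.395
Post-stratified estimate = 47.829 → 47.8%.

47.8%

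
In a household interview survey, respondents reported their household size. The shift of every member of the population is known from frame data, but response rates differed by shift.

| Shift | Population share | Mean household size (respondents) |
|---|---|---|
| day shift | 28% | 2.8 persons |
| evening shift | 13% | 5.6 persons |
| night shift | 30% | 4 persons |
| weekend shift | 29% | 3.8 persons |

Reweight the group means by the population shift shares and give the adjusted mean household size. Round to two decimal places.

3.81

Post-stratification weights by population share, not respondent share:
  day shift: 0.28 × 2.8 = 0.784
  evening shift: 0.13 × 5.6 = 0.728
  night shift: 0.3 × 4 = 1.2
  weekend shift: 0.29 × 3.8 = 1.102
Post-stratified estimate = 3.814 → 3.81.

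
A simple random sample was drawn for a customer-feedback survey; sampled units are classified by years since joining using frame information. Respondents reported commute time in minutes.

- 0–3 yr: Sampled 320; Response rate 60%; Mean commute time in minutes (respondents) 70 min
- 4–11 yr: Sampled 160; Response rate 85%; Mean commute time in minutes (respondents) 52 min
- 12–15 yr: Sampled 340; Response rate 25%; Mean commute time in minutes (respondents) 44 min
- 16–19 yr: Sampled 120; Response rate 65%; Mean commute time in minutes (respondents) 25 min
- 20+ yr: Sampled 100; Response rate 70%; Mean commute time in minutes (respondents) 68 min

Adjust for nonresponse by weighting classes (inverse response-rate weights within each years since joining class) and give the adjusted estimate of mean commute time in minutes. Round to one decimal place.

Weighting each respondent by the inverse class response rate inflates each class back to its sampled size, so the class weight is n_sampled:
  0–3 yr: 320 × 70 = 22,400
  4–11 yr: 160 × 52 = 8320
  12–15 yr: 340 × 44 = 14,960
  16–19 yr: 120 × 25 = 3000
  20+ yr: 100 × 68 = 6800
Adjusted estimate = 55,480 / 1,040 = 53.3462 → 53.3.

53.3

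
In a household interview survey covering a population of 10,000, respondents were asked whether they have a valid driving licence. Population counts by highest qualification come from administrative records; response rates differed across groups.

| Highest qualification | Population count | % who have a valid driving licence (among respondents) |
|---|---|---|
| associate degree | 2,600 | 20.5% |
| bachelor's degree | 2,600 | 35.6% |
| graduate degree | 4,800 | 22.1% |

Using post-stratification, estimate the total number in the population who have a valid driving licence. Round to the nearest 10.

2,520

Apply each group's respondent rate to its population count:
  associate degree: 2,600 × 20.5% = 533
  bachelor's degree: 2,600 × 35.6% = 925.6
  graduate degree: 4,800 × 22.1% = 1060.8
Estimated total = 2519.4 → 2,520.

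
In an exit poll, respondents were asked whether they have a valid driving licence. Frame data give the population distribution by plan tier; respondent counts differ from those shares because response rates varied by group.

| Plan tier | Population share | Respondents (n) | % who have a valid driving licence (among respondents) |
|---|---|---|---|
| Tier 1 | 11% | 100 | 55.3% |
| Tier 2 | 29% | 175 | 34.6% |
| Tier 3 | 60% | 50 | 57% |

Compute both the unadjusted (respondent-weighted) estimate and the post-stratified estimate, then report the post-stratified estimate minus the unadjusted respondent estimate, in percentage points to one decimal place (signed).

Unadjusted (pooled respondent) estimate weights by respondent counts:
  (100/325)×55.3 + (175/325)×34.6 + (50/325)×57 = 44.4154%
Post-stratifying to population shares instead:
  0.11×55.3 + 0.29×34.6 + 0.6×57 = 50.317%
Difference = 50.317 − 44.4154 = 5.9016 pp.

+5.9 percentage points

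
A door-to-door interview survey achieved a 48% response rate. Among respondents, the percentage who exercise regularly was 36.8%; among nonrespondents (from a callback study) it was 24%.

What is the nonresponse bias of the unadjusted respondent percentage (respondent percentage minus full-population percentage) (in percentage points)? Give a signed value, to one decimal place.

+6.7 percentage points

Nonresponse fraction = 1 − 0.48 = 0.52.
Bias = (nonresponse fraction) × (respondent percentage − nonrespondent percentage)
     = 0.52 × (36.8 − 24) = 0.52 × 12.8 = 6.656.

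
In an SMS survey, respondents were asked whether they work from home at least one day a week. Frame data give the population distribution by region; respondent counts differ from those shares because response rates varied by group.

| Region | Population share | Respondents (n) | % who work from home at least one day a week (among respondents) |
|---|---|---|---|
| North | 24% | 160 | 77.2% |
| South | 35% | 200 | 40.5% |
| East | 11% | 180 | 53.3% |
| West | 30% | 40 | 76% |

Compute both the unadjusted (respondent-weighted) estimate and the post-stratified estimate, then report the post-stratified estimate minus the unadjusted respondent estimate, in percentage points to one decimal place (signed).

+4.3 percentage points

Naive respondent-only estimate (weights = respondent counts):
  (160/580)×77.2 + (200/580)×40.5 + (180/580)×53.3 + (40/580)×76 = 57.0448%
Post-stratifying to population shares instead:
  0.24×77.2 + 0.35×40.5 + 0.11×53.3 + 0.3×76 = 61.366%
Difference = 61.366 − 57.0448 = 4.3212 pp.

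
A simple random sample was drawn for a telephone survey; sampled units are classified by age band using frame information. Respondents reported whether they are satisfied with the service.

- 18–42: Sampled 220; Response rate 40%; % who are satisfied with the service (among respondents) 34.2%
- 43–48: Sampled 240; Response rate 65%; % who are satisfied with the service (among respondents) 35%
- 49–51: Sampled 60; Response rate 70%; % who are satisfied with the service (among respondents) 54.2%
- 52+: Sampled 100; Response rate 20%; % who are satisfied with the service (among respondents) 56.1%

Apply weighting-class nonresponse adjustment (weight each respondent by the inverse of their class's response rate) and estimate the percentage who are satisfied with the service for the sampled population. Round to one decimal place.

Each respondent's weight = sampled/responded in their class; summing within a class gives n_sampled, so:
  18–42: 220 × 34.2 = 7524
  43–48: 240 × 35 = 8400
  49–51: 60 × 54.2 = 3252
  52+: 100 × 56.1 = 5610
Adjusted estimate = 24,786 / 620 = 39.9774 → 40.0%.

40.0%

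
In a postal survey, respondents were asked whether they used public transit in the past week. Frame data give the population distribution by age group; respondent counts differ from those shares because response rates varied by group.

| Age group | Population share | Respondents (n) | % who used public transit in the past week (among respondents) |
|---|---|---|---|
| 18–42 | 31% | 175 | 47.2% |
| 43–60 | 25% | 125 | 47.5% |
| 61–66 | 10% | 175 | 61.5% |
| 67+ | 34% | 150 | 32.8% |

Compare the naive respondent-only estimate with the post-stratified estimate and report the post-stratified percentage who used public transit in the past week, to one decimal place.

Naive respondent-only estimate (weights = respondent counts):
  (175/625)×47.2 + (125/625)×47.5 + (175/625)×61.5 + (150/625)×32.8 = 47.808%
Post-stratified estimate weights by population shares:
  0.31×47.2 + 0.25×47.5 + 0.1×61.5 + 0.34×32.8 = 43.809%

43.8%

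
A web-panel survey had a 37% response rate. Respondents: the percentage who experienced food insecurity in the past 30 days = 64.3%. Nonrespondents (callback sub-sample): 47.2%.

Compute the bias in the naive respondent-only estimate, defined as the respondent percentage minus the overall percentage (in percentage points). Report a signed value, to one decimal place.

Nonresponse fraction = 1 − 0.37 = 0.63.
Bias = (nonresponse fraction) × (respondent percentage − nonrespondent percentage)
     = 0.63 × (64.3 − 47.2) = 0.63 × 17.1 = 10.773.

+10.8 percentage points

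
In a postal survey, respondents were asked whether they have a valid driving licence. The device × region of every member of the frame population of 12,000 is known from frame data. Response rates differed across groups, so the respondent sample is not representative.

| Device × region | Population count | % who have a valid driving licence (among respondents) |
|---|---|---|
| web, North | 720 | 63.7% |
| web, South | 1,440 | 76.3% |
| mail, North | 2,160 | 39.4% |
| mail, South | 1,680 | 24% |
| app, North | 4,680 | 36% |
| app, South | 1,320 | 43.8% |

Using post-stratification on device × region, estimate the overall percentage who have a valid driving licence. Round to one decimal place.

Each cell contributes population-share × respondent value:
  web, North: (720/12,000) × 63.7 = 3.822
  web, South: (1,440/12,000) × 76.3 = 9.156
  mail, North: (2,160/12,000) × 39.4 = 7.092
  mail, South: (1,680/12,000) × 24 = 3.36
  app, North: (4,680/12,000) × 36 = 14.04
  app, South: (1,320/12,000) × 43.8 = 4.818
Post-stratified estimate = 42.288 → 42.3%.

42.3%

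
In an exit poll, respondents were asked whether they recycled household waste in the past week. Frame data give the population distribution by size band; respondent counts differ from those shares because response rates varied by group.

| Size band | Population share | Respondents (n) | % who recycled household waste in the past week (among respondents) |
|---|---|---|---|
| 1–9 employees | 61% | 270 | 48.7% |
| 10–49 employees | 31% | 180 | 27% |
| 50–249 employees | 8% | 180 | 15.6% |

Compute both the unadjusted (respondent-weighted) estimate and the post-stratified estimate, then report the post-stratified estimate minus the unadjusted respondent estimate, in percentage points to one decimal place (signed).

+6.3 percentage points

Without adjustment, the pooled respondent share is:
  (270/630)×48.7 + (180/630)×27 + (180/630)×15.6 = 33.0429%
Reweighting by population size band shares:
  0.61×48.7 + 0.31×27 + 0.08×15.6 = 39.325%
Difference = 39.325 − 33.0429 = 6.2821 pp.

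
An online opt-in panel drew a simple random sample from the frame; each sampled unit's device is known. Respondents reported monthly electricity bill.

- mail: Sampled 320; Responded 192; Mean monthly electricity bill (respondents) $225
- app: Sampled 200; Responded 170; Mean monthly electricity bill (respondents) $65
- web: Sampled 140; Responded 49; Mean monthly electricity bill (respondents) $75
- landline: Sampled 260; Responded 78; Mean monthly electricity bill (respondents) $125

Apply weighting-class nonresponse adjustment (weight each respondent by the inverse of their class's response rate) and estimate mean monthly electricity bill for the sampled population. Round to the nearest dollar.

Response rates by class: mail 192/320 = 60%, app 170/200 = 85%, web 49/140 = 35%, landline 78/260 = 30%.
With weight = n_sampled/n_responded per class, the weighted class total is n_sampled:
  mail: 320 × 225 = 72,000
  app: 200 × 65 = 13,000
  web: 140 × 75 = 10,500
  landline: 260 × 125 = 32,500
Adjusted estimate = 128,000 / 920 = 139.13 → $139.

$139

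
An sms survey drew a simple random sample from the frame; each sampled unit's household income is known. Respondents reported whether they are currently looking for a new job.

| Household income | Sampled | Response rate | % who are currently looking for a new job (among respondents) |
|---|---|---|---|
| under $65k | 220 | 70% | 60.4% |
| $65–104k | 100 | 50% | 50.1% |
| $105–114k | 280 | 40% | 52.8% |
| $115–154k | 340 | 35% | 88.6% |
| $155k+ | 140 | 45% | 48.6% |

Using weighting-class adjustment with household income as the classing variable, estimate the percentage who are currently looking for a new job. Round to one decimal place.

Inverse-response-rate weighting restores each class to its sampled count, so class totals weight by n_sampled:
  under $65k: 220 × 60.4 = 13,288
  $65–104k: 100 × 50.1 = 5010
  $105–114k: 280 × 52.8 = 14,784
  $115–154k: 340 × 88.6 = 30124
  $155k+: 140 × 48.6 = 6804
Adjusted estimate = 70,010 / 1,080 = 64.8241 → 64.8%.

64.8%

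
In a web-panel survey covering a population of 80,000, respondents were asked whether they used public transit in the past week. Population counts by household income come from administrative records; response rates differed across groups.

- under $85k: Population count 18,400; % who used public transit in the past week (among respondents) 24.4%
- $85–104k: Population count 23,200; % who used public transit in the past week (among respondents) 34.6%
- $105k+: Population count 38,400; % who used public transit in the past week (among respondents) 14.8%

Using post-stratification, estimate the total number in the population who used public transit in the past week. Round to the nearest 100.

18,200

Estimated count per cell = population count × respondent percentage:
  under $85k: 18,400 × 24.4% = 4489.6
  $85–104k: 23,200 × 34.6% = 8027.2
  $105k+: 38,400 × 14.8% = 5683.2
Estimated total = 18,200 → 18,200.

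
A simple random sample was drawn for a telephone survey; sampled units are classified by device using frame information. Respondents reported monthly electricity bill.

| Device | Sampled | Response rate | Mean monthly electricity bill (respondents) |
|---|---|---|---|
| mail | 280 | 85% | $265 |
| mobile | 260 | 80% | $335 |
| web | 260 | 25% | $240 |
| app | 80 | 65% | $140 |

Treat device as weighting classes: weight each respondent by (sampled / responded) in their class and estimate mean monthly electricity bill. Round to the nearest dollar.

With weight = n_sampled/n_responded per class, the weighted class total is n_sampled:
  mail: 280 × 265 = 74,200
  mobile: 260 × 335 = 87,100
  web: 260 × 240 = 62,400
  app: 80 × 140 = 11,200
Adjusted estimate = 234,900 / 880 = 266.932 → $267.

$267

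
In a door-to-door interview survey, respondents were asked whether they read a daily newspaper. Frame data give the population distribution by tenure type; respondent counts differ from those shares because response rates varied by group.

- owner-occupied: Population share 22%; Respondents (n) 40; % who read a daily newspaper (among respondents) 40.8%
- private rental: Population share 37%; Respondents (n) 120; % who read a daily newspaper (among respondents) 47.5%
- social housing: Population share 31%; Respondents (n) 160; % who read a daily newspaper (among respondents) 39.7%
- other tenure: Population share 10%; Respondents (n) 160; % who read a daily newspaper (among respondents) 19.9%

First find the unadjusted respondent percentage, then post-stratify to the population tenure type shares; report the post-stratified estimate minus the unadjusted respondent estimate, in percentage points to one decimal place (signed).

Naive respondent-only estimate (weights = respondent counts):
  (40/480)×40.8 + (120/480)×47.5 + (160/480)×39.7 + (160/480)×19.9 = 35.1417%
Post-stratified estimate weights by population shares:
  0.22×40.8 + 0.37×47.5 + 0.31×39.7 + 0.1×19.9 = 40.848%
Difference = 40.848 − 35.1417 = 5.7063 pp.

+5.7 percentage points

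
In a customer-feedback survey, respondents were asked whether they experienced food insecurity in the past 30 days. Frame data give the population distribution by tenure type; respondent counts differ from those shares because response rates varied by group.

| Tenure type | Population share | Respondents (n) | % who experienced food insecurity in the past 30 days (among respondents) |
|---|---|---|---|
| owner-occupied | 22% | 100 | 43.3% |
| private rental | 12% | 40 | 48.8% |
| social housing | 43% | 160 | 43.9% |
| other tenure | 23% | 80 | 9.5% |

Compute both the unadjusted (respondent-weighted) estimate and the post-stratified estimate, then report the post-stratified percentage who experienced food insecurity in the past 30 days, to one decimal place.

Unadjusted (pooled respondent) estimate weights by respondent counts:
  (100/380)×43.3 + (40/380)×48.8 + (160/380)×43.9 + (80/380)×9.5 = 37.0158%
Reweighting by population tenure type shares:
  0.22×43.3 + 0.12×48.8 + 0.43×43.9 + 0.23×9.5 = 36.444%

36.4%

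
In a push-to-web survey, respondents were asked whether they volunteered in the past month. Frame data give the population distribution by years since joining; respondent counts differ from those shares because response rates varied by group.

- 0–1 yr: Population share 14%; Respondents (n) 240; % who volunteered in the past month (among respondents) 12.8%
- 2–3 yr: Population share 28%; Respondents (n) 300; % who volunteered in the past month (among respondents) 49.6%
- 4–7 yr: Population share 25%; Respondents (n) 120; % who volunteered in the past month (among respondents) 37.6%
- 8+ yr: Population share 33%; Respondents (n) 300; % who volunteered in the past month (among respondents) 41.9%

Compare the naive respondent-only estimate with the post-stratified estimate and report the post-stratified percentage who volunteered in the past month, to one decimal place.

38.9%

Without adjustment, the pooled respondent share is:
  (240/960)×12.8 + (300/960)×49.6 + (120/960)×37.6 + (300/960)×41.9 = 36.4937%
Post-stratifying to population shares instead:
  0.14×12.8 + 0.28×49.6 + 0.25×37.6 + 0.33×41.9 = 38.907%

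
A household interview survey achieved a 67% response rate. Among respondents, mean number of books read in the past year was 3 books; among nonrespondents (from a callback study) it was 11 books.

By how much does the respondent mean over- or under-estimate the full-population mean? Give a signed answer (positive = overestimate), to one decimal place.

-2.6

Nonresponse fraction = 1 − 0.67 = 0.33.
Bias = (nonresponse fraction) × (respondent mean − nonrespondent mean)
     = 0.33 × (3 − 11) = 0.33 × -8 = -2.64.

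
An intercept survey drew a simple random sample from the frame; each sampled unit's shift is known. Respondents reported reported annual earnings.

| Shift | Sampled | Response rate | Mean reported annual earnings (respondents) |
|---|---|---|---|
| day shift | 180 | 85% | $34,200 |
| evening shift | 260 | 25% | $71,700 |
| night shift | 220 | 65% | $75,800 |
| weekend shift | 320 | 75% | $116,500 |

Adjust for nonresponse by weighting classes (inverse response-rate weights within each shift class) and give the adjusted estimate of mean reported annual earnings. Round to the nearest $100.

Weighting each respondent by the inverse class response rate inflates each class back to its sampled size, so the class weight is n_sampled:
  day shift: 180 × 34,200 = 6,156,000
  evening shift: 260 × 71,700 = 18,642,000
  night shift: 220 × 75,800 = 16,676,000
  weekend shift: 320 × 116,500 = 37,280,000
Adjusted estimate = 78,754,000 / 980 = 80361.2 → $80,400.

$80,400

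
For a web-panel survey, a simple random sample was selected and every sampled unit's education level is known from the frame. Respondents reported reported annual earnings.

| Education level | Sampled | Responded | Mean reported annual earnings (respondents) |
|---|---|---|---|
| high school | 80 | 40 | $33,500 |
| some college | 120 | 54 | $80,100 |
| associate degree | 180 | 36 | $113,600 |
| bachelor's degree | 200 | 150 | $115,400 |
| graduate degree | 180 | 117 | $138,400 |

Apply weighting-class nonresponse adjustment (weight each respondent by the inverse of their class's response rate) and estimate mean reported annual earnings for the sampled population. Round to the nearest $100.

$106,200

Class response rates: high school 40/80 = 50%, some college 54/120 = 45%, associate degree 36/180 = 20%, bachelor's degree 150/200 = 75%, graduate degree 117/180 = 65%.
Inverse-response-rate weighting restores each class to its sampled count, so class totals weight by n_sampled:
  high school: 80 × 33,500 = 2,680,000
  some college: 120 × 80,100 = 9,612,000
  associate degree: 180 × 113,600 = 20,448,000
  bachelor's degree: 200 × 115,400 = 23,080,000
  graduate degree: 180 × 138,400 = 24,912,000
Adjusted estimate = 80,732,000 / 760 = 106226 → $106,200.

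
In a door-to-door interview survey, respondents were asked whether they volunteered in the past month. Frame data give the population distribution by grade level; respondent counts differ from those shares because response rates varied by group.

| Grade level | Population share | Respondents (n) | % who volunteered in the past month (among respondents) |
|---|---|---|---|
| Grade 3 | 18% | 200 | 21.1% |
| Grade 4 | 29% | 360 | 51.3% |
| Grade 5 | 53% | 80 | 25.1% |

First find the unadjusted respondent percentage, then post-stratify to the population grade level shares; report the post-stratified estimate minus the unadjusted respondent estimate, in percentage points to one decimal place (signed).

-6.6 percentage points

Without adjustment, the pooled respondent share is:
  (200/640)×21.1 + (360/640)×51.3 + (80/640)×25.1 = 38.5875%
Post-stratifying to population shares instead:
  0.18×21.1 + 0.29×51.3 + 0.53×25.1 = 31.978%
Difference = 31.978 − 38.5875 = -6.6095 pp.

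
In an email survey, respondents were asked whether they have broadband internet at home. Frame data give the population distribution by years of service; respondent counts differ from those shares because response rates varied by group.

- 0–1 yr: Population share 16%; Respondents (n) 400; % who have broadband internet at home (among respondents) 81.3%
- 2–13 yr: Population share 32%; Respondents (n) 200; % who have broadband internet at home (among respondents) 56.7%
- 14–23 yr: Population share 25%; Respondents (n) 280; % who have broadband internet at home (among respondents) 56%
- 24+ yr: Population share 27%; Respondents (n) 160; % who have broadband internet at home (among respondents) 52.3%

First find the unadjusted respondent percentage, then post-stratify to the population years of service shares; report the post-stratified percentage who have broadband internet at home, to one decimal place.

Unadjusted (pooled respondent) estimate weights by respondent counts:
  (400/1040)×81.3 + (200/1040)×56.7 + (280/1040)×56 + (160/1040)×52.3 = 65.2962%
Post-stratified estimate weights by population shares:
  0.16×81.3 + 0.32×56.7 + 0.25×56 + 0.27×52.3 = 59.273%

59.3%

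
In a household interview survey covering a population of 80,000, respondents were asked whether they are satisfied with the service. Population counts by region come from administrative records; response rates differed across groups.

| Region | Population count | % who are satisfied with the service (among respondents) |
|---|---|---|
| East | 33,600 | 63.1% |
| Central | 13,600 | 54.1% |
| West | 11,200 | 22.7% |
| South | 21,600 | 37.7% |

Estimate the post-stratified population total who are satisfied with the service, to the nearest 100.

39,200

Estimated count per cell = population count × respondent percentage:
  East: 33,600 × 63.1% = 21201.6
  Central: 13,600 × 54.1% = 7357.6
  West: 11,200 × 22.7% = 2542.4
  South: 21,600 × 37.7% = 8143.2
Estimated total = 39244.8 → 39,200.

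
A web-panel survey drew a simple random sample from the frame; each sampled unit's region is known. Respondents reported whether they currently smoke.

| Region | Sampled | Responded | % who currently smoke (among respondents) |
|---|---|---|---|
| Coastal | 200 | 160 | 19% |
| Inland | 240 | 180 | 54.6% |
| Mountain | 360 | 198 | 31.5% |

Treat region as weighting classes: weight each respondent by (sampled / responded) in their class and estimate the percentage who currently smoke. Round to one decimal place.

35.3%

Class response rates: Coastal 160/200 = 80%, Inland 180/240 = 75%, Mountain 198/360 = 55%.
Weighting each respondent by the inverse class response rate inflates each class back to its sampled size, so the class weight is n_sampled:
  Coastal: 200 × 19 = 3800
  Inland: 240 × 54.6 = 13,104
  Mountain: 360 × 31.5 = 11,340
Adjusted estimate = 28,244 / 800 = 35.305 → 35.3%.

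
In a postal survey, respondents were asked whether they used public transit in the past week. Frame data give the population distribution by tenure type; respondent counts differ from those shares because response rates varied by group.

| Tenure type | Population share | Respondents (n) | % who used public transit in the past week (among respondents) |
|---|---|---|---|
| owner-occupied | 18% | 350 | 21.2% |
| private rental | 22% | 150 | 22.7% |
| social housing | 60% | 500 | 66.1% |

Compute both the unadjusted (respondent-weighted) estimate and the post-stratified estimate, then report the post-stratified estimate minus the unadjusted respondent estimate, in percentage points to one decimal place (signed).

+4.6 percentage points

Unadjusted (pooled respondent) estimate weights by respondent counts:
  (350/1000)×21.2 + (150/1000)×22.7 + (500/1000)×66.1 = 43.875%
Post-stratifying to population shares instead:
  0.18×21.2 + 0.22×22.7 + 0.6×66.1 = 48.47%
Difference = 48.47 − 43.875 = 4.595 pp.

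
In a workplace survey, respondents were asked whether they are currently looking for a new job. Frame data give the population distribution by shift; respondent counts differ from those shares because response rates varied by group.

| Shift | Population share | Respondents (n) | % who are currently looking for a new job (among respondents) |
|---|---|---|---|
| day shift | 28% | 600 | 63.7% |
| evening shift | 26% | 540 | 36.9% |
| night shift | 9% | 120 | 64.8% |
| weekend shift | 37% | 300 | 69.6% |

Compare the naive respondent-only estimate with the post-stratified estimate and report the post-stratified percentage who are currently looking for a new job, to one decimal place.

Without adjustment, the pooled respondent share is:
  (600/1560)×63.7 + (540/1560)×36.9 + (120/1560)×64.8 + (300/1560)×69.6 = 55.6423%
Post-stratified estimate weights by population shares:
  0.28×63.7 + 0.26×36.9 + 0.09×64.8 + 0.37×69.6 = 59.014%

59.0%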